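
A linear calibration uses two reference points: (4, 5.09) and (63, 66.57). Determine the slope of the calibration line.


slope = (y2 - y1) / (x2 - x1)
= (66.57 - 5.09) / (63 - 4)
= 61.4800 / 59
= 1.0420

1.0420


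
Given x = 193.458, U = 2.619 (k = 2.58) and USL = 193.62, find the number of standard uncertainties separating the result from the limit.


u = U / k = 2.619 / 2.58 = 1.0151163
margin = |USL - x| = |193.62 - 193.458| = 0.162
z = margin / u = 0.162 / 1.0151163
z = 0.1596

0.1596


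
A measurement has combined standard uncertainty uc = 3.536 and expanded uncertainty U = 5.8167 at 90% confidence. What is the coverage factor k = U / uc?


k = U / uc
k = 5.8167 / 3.536
k = 1.645

1.645


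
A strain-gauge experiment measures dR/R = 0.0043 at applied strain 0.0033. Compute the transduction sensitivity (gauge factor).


GF = (dR/R) / epsilon
= 0.0043 / 0.0033
= 1.3030

1.3030


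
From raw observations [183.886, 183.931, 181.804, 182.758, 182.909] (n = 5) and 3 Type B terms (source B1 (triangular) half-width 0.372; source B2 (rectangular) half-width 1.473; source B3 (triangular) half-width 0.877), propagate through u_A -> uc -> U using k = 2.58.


mean = (183.886 + 183.931 + 181.804 + 182.758 + 182.909) / 5 = 183.0576
s = sqrt(sum((x - mean)^2)/(n-1)) = 0.8849335
u_A = s / sqrt(n) = 0.8849335 / sqrt(5) = 0.39575429
u_B1 = 0.372 / sqrt(6) = 0.15186836
u_B2 = 1.473 / sqrt(3) = 0.85043695
u_B3 = 0.877 / sqrt(6) = 0.35803375
uc = sqrt(0.39575429^2 + 0.15186836^2 + 0.85043695^2 + 0.35803375^2) = 1.0154391
U = k * uc = 2.58 * 1.0154391
U = 2.6198

2.6198


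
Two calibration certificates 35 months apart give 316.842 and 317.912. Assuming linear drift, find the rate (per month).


rate = (v2 - v1) / months
= (317.912 - 316.842) / 35
= 1.0700 / 35
= 0.0306

0.0306


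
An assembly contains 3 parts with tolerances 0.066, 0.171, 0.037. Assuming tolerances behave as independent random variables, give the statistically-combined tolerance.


RSS = sqrt(0.066^2 + 0.171^2 + 0.037^2)
= sqrt(0.034966)
= 0.1870

0.1870


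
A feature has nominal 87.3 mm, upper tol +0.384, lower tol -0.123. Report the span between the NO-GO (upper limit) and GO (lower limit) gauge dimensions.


GO = nominal - lower_tol (smallest hole = maximum material condition)
GO = 87.3 - 0.123 = 87.177
NO-GO = nominal + upper_tol (largest hole = least material condition)
NO-GO = 87.3 + 0.384 = 87.684
spread = NO-GO - GO = 87.684 - 87.177 = 0.5070

0.5070


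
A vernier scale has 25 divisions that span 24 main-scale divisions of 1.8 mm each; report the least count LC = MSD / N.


LC = MSD / n_div
= 1.8 / 25
= 0.0720

0.0720


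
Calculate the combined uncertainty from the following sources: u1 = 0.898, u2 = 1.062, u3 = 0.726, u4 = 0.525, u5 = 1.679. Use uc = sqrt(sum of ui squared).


uc = sqrt(0.898^2 + 1.062^2 + 0.726^2 + 0.525^2 + 1.679^2)
uc = sqrt(5.55599)
uc = 2.3571

2.3571


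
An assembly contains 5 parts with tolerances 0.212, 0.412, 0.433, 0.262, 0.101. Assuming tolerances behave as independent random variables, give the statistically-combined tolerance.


RSS = sqrt(0.212^2 + 0.412^2 + 0.433^2 + 0.262^2 + 0.101^2)
= sqrt(0.481022)
= 0.6936

0.6936


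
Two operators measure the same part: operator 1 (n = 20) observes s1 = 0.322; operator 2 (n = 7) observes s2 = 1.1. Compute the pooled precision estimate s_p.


s_p = sqrt(((n1-1)*s1^2 + (n2-1)*s2^2) / (n1+n2-2))
numerator = (20-1)*0.322^2 + (7-1)*1.1^2 = 1.969996 + 7.26 = 9.229996
denominator = 20 + 7 - 2 = 25
s_p^2 = 9.229996 / 25 = 0.36919984
s_p = sqrt(0.36919984) = 0.6076

0.6076


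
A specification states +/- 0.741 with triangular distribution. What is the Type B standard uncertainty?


u_B = half_width / sqrt(6)
u_B = 0.741 / 2.4494897
u_B = 0.3025

0.3025


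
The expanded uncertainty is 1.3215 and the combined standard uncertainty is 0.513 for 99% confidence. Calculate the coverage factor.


k = U / uc
k = 1.3215 / 0.513
k = 2.576

2.576


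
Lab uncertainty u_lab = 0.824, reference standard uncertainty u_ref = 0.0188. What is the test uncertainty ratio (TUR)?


TUR = u_lab / u_ref
= 0.824 / 0.0188
= 43.8298

43.8298


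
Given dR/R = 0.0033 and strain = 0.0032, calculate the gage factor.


GF = (dR/R) / epsilon
= 0.0033 / 0.0032
= 1.0312

1.0312


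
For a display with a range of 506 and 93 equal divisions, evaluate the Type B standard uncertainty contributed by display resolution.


resolution = range / divisions
resolution = 506 / 93 = 5.4408602
u_res = resolution / (2*sqrt(3))
u_res = 5.4408602 / 3.4641016
u_res = 1.5706

1.5706


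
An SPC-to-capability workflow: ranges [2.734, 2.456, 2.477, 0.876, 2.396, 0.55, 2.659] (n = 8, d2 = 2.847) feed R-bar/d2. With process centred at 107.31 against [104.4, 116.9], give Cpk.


R_bar = (2.734 + 2.456 + 2.477 + 0.876 + 2.396 + 0.55 + 2.659) / 7 = 2.0211429
sigma = R_bar / d2 = 2.0211429 / 2.847 = 0.70992023
Cp = (USL - LSL)/(6*sigma) = (116.9 - 104.4)/(6*0.70992023) = 2.9346
Cpu = (116.9 - 107.31)/(3*0.70992023) = 4.5029
Cpl = (107.31 - 104.4)/(3*0.70992023) = 1.3664
Cpk = min(Cpu, Cpl) = 1.3664

1.3664


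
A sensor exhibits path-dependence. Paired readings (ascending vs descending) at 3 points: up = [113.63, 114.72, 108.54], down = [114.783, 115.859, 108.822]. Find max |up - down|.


|113.63 - 114.783| = 1.1530
|114.72 - 115.859| = 1.1390
|108.54 - 108.822| = 0.2820
hysteresis = max(diffs) = 1.1530

1.1530


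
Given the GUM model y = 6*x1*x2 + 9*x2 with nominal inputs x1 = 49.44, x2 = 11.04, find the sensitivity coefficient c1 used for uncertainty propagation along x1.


y = 6*x1*x2 + 9*x2
dy/dx1 = 6*x2
Evaluate at x2 = 11.04: c1 = 6 * 11.04
c1 = 66.2400

66.2400


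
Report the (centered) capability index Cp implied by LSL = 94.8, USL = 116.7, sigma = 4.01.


Cp = (USL - LSL) / (6 * sigma)
= (116.7 - 94.8) / (6 * 4.01)
= 21.9000 / 24.0600
= 0.9102

0.9102


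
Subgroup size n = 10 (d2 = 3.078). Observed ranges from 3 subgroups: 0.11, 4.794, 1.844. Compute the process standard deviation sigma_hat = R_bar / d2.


R_bar = (0.11 + 4.794 + 1.844) / 3
R_bar = 6.748 / 3 = 2.2493333
sigma_hat = R_bar / d2 = 2.2493333 / 3.078 = 0.7308

0.7308


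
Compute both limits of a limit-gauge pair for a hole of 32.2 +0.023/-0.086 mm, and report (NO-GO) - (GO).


GO = nominal - lower_tol (smallest hole = maximum material condition)
GO = 32.2 - 0.086 = 32.114
NO-GO = nominal + upper_tol (largest hole = least material condition)
NO-GO = 32.2 + 0.023 = 32.223
spread = NO-GO - GO = 32.223 - 32.114 = 0.1090

0.1090


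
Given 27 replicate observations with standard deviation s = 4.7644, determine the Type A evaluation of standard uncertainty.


u_A = s / sqrt(n)
u_A = 4.7644 / sqrt(27)
u_A = 4.7644 / 5.1961524
u_A = 0.9169

0.9169


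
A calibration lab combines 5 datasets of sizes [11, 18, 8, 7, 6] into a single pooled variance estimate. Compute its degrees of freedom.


nu = sum_i (n_i - 1)
nu = ((11 - 1) + (18 - 1) + (8 - 1) + (7 - 1) + (6 - 1))
nu = 10 + 17 + 7 + 6 + 5
nu = 45

45


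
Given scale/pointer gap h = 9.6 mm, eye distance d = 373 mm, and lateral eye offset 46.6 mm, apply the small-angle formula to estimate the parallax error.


error = h * offset / d
= 9.6 * 46.6 / 373
= 1.1994

1.1994


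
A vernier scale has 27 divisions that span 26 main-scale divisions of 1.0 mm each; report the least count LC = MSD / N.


LC = MSD / n_div
= 1.0 / 27
= 0.0370

0.0370


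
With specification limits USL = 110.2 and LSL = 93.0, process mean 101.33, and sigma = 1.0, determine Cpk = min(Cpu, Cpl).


Cpu = (USL - mean) / (3*sigma) = (110.2 - 101.33) / (3*1.0) = 2.9567
Cpl = (mean - LSL) / (3*sigma) = (101.33 - 93.0) / (3*1.0) = 2.7767
Cpk = min(Cpu, Cpl) = 2.7767

2.7767


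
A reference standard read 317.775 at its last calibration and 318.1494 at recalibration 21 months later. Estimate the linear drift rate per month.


rate = (v2 - v1) / months
= (318.1494 - 317.775) / 21
= 0.3744 / 21
= 0.0178

0.0178


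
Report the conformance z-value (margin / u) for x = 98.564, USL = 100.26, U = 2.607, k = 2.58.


u = U / k = 2.607 / 2.58 = 1.0104651
margin = |USL - x| = |100.26 - 98.564| = 1.696
z = margin / u = 1.696 / 1.0104651
z = 1.6784

1.6784


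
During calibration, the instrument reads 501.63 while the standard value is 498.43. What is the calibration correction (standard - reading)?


Correction = standard - reading
= 498.43 - 501.63
= -3.2000

-3.2000


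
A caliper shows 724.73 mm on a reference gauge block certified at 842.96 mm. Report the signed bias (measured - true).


Systematic error = measured - true
= 724.73 - 842.96
= -118.2300

-118.2300


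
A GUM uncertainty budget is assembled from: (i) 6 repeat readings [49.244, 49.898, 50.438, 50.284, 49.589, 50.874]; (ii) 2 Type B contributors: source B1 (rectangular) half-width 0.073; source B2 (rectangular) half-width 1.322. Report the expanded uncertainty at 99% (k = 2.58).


mean = (49.244 + 49.898 + 50.438 + 50.284 + 49.589 + 50.874) / 6 = 50.0545
s = sqrt(sum((x - mean)^2)/(n-1)) = 0.59488074
u_A = s / sqrt(n) = 0.59488074 / sqrt(6) = 0.24285905
u_B1 = 0.073 / sqrt(3) = 0.04214657
u_B2 = 1.322 / sqrt(3) = 0.76325706
uc = sqrt(0.24285905^2 + 0.04214657^2 + 0.76325706^2) = 0.80207119
U = k * uc = 2.58 * 0.80207119
U = 2.0693

2.0693


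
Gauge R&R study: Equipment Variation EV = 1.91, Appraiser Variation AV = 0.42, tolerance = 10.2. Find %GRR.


GRR = sqrt(EV^2 + AV^2) = sqrt(1.91^2 + 0.42^2) = 1.9556329
%GRR = GRR / tol * 100 = 1.9556329 / 10.2 * 100
%GRR = 19.1729

19.1729


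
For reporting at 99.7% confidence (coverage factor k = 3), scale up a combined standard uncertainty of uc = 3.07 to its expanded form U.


U = k * uc
U = 3 * 3.07
U = 9.2100

9.2100


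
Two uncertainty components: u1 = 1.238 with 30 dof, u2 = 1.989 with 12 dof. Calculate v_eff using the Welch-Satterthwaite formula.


uc = sqrt(u1^2 + u2^2) = sqrt(1.238^2 + 1.989^2) = 2.3428113
v_eff = uc^4 / (u1^4/v1 + u2^4/v2)
= 2.3428113^4 / (1.238^4/30 + 1.989^4/12)
= 30.126539 / 1.382541
v_eff = 21.7907

21.7907


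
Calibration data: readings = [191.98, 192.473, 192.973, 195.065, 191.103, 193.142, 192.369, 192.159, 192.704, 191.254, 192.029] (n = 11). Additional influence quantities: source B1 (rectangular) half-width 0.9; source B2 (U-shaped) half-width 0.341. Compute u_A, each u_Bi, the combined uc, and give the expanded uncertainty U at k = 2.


mean = (191.98 + 192.473 + 192.973 + 195.065 + 191.103 + 193.142 + 192.369 + 192.159 + 192.704 + 191.254 + 192.029) / 11 = 192.4773636
s = sqrt(sum((x - mean)^2)/(n-1)) = 1.0668474
u_A = s / sqrt(n) = 1.0668474 / sqrt(11) = 0.32166659
u_B1 = 0.9 / sqrt(3) = 0.51961524
u_B2 = 0.341 / sqrt(2) = 0.24112341
uc = sqrt(0.32166659^2 + 0.51961524^2 + 0.24112341^2) = 0.65697024
U = k * uc = 2 * 0.65697024
U = 1.3139

1.3139


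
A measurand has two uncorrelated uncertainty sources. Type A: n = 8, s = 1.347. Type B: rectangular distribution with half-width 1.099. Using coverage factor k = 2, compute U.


u_A = s / sqrt(n) = 1.347 / sqrt(8) = 0.47623642
u_B = half_width / sqrt(3) = 1.099 / sqrt(3) = 0.63450795
uc = sqrt(u_A^2 + u_B^2) = sqrt(0.47623642^2 + 0.63450795^2) = 0.79334826
U = k * uc = 2 * 0.79334826
U = 1.5867

1.5867


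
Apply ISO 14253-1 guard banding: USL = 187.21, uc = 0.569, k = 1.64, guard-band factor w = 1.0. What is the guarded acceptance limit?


U = k * uc = 1.64 * 0.569 = 0.93316
guard band g = w * U = 1.0 * 0.93316 = 0.93316
AL = USL - g = 187.21 - 0.93316
AL = 186.2768

186.2768


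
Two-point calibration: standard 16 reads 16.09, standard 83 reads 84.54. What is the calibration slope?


slope = (y2 - y1) / (x2 - x1)
= (84.54 - 16.09) / (83 - 16)
= 68.4500 / 67
= 1.0216

1.0216


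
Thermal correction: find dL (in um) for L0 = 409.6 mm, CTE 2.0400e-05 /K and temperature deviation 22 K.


dL = L * alpha * dT
= 409.6 * 2.0400e-05 * 22
= 0.1838285 mm
dL_um = 0.1838285 * 1000 = 183.8285 um

183.8285


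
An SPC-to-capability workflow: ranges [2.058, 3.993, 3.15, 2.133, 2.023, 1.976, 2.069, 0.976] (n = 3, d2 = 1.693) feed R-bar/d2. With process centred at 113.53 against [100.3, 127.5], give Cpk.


R_bar = (2.058 + 3.993 + 3.15 + 2.133 + 2.023 + 1.976 + 2.069 + 0.976) / 8 = 2.29725
sigma = R_bar / d2 = 2.29725 / 1.693 = 1.3569108
Cp = (USL - LSL)/(6*sigma) = (127.5 - 100.3)/(6*1.3569108) = 3.3409
Cpu = (127.5 - 113.53)/(3*1.3569108) = 3.4318
Cpl = (113.53 - 100.3)/(3*1.3569108) = 3.2500
Cpk = min(Cpu, Cpl) = 3.2500

3.2500


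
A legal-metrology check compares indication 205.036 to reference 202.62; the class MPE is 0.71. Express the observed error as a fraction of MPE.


e = indication - reference = 205.036 - 202.62 = 2.4160
|e| = 2.4160
ratio = |e| / MPE = 2.4160 / 0.71
ratio = 3.4028

3.4028


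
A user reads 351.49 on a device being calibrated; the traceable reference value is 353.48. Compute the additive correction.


Correction = standard - reading
= 353.48 - 351.49
= 1.9900

1.9900


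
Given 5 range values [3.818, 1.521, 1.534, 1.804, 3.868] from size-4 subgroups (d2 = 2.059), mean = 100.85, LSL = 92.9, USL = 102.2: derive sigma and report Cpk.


R_bar = (3.818 + 1.521 + 1.534 + 1.804 + 3.868) / 5 = 2.509
sigma = R_bar / d2 = 2.509 / 2.059 = 1.2185527
Cp = (USL - LSL)/(6*sigma) = (102.2 - 92.9)/(6*1.2185527) = 1.2720
Cpu = (102.2 - 100.85)/(3*1.2185527) = 0.3693
Cpl = (100.85 - 92.9)/(3*1.2185527) = 2.1747
Cpk = min(Cpu, Cpl) = 0.3693

0.3693


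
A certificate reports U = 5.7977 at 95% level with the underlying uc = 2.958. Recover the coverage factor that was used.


k = U / uc
k = 5.7977 / 2.958
k = 1.96

1.96


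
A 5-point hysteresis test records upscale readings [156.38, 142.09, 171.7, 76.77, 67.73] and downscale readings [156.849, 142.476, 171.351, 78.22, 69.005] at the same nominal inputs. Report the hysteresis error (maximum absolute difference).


|156.38 - 156.849| = 0.4690
|142.09 - 142.476| = 0.3860
|171.7 - 171.351| = 0.3490
|76.77 - 78.22| = 1.4500
|67.73 - 69.005| = 1.2750
hysteresis = max(diffs) = 1.4500

1.4500


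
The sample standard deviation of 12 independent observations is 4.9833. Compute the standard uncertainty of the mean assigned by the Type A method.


u_A = s / sqrt(n)
u_A = 4.9833 / sqrt(12)
u_A = 4.9833 / 3.4641016
u_A = 1.4386

1.4386


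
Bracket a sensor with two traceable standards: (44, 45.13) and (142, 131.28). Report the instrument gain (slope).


slope = (y2 - y1) / (x2 - x1)
= (131.28 - 45.13) / (142 - 44)
= 86.1500 / 98
= 0.8791

0.8791


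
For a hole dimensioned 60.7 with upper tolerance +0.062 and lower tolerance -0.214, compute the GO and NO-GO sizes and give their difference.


GO = nominal - lower_tol (smallest hole = maximum material condition)
GO = 60.7 - 0.214 = 60.486
NO-GO = nominal + upper_tol (largest hole = least material condition)
NO-GO = 60.7 + 0.062 = 60.762
spread = NO-GO - GO = 60.762 - 60.486 = 0.2760

0.2760


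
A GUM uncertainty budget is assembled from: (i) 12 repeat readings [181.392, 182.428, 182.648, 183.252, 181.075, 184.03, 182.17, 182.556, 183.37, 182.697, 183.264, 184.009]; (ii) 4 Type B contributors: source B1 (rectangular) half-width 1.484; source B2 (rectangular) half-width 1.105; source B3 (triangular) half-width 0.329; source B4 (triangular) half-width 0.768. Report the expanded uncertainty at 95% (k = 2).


mean = (181.392 + 182.428 + 182.648 + 183.252 + 181.075 + 184.03 + 182.17 + 182.556 + 183.37 + 182.697 + 183.264 + 184.009) / 12 = 182.7409167
s = sqrt(sum((x - mean)^2)/(n-1)) = 0.91769538
u_A = s / sqrt(n) = 0.91769538 / sqrt(12) = 0.26491584
u_B1 = 1.484 / sqrt(3) = 0.8567878
u_B2 = 1.105 / sqrt(3) = 0.63797205
u_B3 = 0.329 / sqrt(6) = 0.13431369
u_B4 = 0.768 / sqrt(6) = 0.31353469
uc = sqrt(0.26491584^2 + 0.8567878^2 + 0.63797205^2 + 0.13431369^2 + 0.31353469^2) = 1.1522232
U = k * uc = 2 * 1.1522232
U = 2.3044

2.3044


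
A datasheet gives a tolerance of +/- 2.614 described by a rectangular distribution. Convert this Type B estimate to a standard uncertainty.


u_B = half_width / sqrt(3)
u_B = 2.614 / 1.7320508
u_B = 1.5092

1.5092


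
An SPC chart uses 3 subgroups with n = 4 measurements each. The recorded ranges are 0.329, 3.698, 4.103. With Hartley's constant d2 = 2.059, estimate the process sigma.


R_bar = (0.329 + 3.698 + 4.103) / 3
R_bar = 8.13 / 3 = 2.71
sigma_hat = R_bar / d2 = 2.71 / 2.059 = 1.3162

1.3162


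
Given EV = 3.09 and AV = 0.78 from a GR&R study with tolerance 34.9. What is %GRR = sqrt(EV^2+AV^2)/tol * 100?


GRR = sqrt(EV^2 + AV^2) = sqrt(3.09^2 + 0.78^2) = 3.1869264
%GRR = GRR / tol * 100 = 3.1869264 / 34.9 * 100
%GRR = 9.1316

9.1316


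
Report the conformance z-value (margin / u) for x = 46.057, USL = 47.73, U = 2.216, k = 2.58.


u = U / k = 2.216 / 2.58 = 0.85891473
margin = |USL - x| = |47.73 - 46.057| = 1.673
z = margin / u = 1.673 / 0.85891473
z = 1.9478

1.9478


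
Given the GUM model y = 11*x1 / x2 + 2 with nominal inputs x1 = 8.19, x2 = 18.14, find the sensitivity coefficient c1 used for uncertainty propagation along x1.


y = 11*x1 / x2 + 2
dy/dx1 = 11/x2
Evaluate at x2 = 18.14: c1 = 11 / 18.14
c1 = 0.6064

0.6064


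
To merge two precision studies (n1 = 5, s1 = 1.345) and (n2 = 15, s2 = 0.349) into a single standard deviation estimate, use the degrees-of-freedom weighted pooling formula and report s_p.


s_p = sqrt(((n1-1)*s1^2 + (n2-1)*s2^2) / (n1+n2-2))
numerator = (5-1)*1.345^2 + (15-1)*0.349^2 = 7.2361 + 1.705214 = 8.941314
denominator = 5 + 15 - 2 = 18
s_p^2 = 8.941314 / 18 = 0.49673967
s_p = sqrt(0.49673967) = 0.7048

0.7048


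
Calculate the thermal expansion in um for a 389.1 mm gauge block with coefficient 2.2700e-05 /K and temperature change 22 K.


dL = L * alpha * dT
= 389.1 * 2.2700e-05 * 22
= 0.1943165 mm
dL_um = 0.1943165 * 1000 = 194.3165 um

194.3165


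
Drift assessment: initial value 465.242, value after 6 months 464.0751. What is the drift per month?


rate = (v2 - v1) / months
= (464.0751 - 465.242) / 6
= -1.1669 / 6
= -0.1945

-0.1945


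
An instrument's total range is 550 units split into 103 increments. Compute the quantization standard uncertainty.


resolution = range / divisions
resolution = 550 / 103 = 5.3398058
u_res = resolution / (2*sqrt(3))
u_res = 5.3398058 / 3.4641016
u_res = 1.5415

1.5415


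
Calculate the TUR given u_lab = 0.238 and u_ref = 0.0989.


TUR = u_lab / u_ref
= 0.238 / 0.0989
= 2.4065

2.4065


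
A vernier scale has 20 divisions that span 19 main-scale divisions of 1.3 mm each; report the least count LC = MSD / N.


LC = MSD / n_div
= 1.3 / 20
= 0.0650

0.0650


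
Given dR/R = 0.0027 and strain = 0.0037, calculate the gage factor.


GF = (dR/R) / epsilon
= 0.0027 / 0.0037
= 0.7297

0.7297


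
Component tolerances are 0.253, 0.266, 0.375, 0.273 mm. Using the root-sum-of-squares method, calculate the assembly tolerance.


RSS = sqrt(0.253^2 + 0.266^2 + 0.375^2 + 0.273^2)
= sqrt(0.349919)
= 0.5915

0.5915


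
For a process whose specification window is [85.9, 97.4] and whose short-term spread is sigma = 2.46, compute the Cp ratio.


Cp = (USL - LSL) / (6 * sigma)
= (97.4 - 85.9) / (6 * 2.46)
= 11.5000 / 14.7600
= 0.7791

0.7791


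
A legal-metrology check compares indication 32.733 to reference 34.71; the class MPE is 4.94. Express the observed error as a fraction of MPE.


e = indication - reference = 32.733 - 34.71 = -1.9770
|e| = 1.9770
ratio = |e| / MPE = 1.9770 / 4.94
ratio = 0.4002

0.4002


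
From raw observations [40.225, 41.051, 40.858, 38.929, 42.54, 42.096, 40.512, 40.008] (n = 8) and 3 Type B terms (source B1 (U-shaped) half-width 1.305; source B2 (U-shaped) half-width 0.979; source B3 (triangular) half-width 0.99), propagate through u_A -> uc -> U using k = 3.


mean = (40.225 + 41.051 + 40.858 + 38.929 + 42.54 + 42.096 + 40.512 + 40.008) / 8 = 40.777375
s = sqrt(sum((x - mean)^2)/(n-1)) = 1.1533157
u_A = s / sqrt(n) = 1.1533157 / sqrt(8) = 0.40775868
u_B1 = 1.305 / sqrt(2) = 0.92277435
u_B2 = 0.979 / sqrt(2) = 0.69225754
u_B3 = 0.99 / sqrt(6) = 0.40416581
uc = sqrt(0.40775868^2 + 0.92277435^2 + 0.69225754^2 + 0.40416581^2) = 1.2885457
U = k * uc = 3 * 1.2885457
U = 3.8656

3.8656


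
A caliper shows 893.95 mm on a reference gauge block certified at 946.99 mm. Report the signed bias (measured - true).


Systematic error = measured - true
= 893.95 - 946.99
= -53.0400

-53.0400


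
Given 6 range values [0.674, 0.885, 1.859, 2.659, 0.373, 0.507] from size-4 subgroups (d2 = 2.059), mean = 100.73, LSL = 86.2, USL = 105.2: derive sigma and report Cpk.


R_bar = (0.674 + 0.885 + 1.859 + 2.659 + 0.373 + 0.507) / 6 = 1.1595
sigma = R_bar / d2 = 1.1595 / 2.059 = 0.56313745
Cp = (USL - LSL)/(6*sigma) = (105.2 - 86.2)/(6*0.56313745) = 5.6233
Cpu = (105.2 - 100.73)/(3*0.56313745) = 2.6459
Cpl = (100.73 - 86.2)/(3*0.56313745) = 8.6006
Cpk = min(Cpu, Cpl) = 2.6459

2.6459


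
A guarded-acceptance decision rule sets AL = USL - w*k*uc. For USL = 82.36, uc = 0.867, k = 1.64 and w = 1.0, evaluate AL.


U = k * uc = 1.64 * 0.867 = 1.42188
guard band g = w * U = 1.0 * 1.42188 = 1.42188
AL = USL - g = 82.36 - 1.42188
AL = 80.9381

80.9381


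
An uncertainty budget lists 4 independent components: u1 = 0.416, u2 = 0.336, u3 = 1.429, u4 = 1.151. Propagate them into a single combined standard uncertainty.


uc = sqrt(0.416^2 + 0.336^2 + 1.429^2 + 1.151^2)
uc = sqrt(3.652794)
uc = 1.9112

1.9112


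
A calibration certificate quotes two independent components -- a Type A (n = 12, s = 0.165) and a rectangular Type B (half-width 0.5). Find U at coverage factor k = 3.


u_A = s / sqrt(n) = 0.165 / sqrt(12) = 0.047631397
u_B = half_width / sqrt(3) = 0.5 / sqrt(3) = 0.28867513
uc = sqrt(u_A^2 + u_B^2) = sqrt(0.047631397^2 + 0.28867513^2) = 0.29257833
U = k * uc = 3 * 0.29257833
U = 0.8777

0.8777


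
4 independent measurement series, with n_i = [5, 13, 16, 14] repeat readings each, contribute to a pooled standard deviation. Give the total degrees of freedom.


nu = sum_i (n_i - 1)
nu = ((5 - 1) + (13 - 1) + (16 - 1) + (14 - 1))
nu = 4 + 12 + 15 + 13
nu = 44

44


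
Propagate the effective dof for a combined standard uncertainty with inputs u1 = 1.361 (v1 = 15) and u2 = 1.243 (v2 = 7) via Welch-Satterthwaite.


uc = sqrt(u1^2 + u2^2) = sqrt(1.361^2 + 1.243^2) = 1.8431956
v_eff = uc^4 / (u1^4/v1 + u2^4/v2)
= 1.8431956^4 / (1.361^4/15 + 1.243^4/7)
= 11.542123 / 0.56976474
v_eff = 20.2577

20.2577


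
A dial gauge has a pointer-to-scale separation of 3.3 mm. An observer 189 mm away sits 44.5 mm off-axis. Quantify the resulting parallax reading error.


error = h * offset / d
= 3.3 * 44.5 / 189
= 0.7770

0.7770


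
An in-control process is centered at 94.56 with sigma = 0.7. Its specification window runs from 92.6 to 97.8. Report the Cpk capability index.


Cpu = (USL - mean) / (3*sigma) = (97.8 - 94.56) / (3*0.7) = 1.5429
Cpl = (mean - LSL) / (3*sigma) = (94.56 - 92.6) / (3*0.7) = 0.9333
Cpk = min(Cpu, Cpl) = 0.9333

0.9333


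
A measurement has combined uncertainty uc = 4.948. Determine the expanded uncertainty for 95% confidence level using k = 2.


U = k * uc
U = 2 * 4.948
U = 9.8960

9.8960


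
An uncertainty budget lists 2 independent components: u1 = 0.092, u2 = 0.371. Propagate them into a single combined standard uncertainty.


uc = sqrt(0.092^2 + 0.371^2)
uc = sqrt(0.146105)
uc = 0.3822

0.3822


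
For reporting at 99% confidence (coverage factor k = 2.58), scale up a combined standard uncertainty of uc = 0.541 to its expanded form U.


U = k * uc
U = 2.58 * 0.541
U = 1.3958

1.3958


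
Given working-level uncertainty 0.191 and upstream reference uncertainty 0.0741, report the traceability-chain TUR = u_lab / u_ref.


TUR = u_lab / u_ref
= 0.191 / 0.0741
= 2.5776

2.5776


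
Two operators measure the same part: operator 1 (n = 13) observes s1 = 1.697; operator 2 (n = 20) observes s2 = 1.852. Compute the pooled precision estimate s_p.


s_p = sqrt(((n1-1)*s1^2 + (n2-1)*s2^2) / (n1+n2-2))
numerator = (13-1)*1.697^2 + (20-1)*1.852^2 = 34.557708 + 65.168176 = 99.725884
denominator = 13 + 20 - 2 = 31
s_p^2 = 99.725884 / 31 = 3.216964
s_p = sqrt(3.216964) = 1.7936

1.7936


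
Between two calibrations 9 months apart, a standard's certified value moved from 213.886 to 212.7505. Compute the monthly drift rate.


rate = (v2 - v1) / months
= (212.7505 - 213.886) / 9
= -1.1355 / 9
= -0.1262

-0.1262


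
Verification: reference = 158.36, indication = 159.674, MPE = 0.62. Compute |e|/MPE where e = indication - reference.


e = indication - reference = 159.674 - 158.36 = 1.3140
|e| = 1.3140
ratio = |e| / MPE = 1.3140 / 0.62
ratio = 2.1194

2.1194


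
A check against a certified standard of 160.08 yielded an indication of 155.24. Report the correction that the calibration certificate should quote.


Correction = standard - reading
= 160.08 - 155.24
= 4.8400

4.8400


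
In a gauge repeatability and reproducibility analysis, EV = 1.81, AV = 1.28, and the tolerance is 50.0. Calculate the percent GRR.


GRR = sqrt(EV^2 + AV^2) = sqrt(1.81^2 + 1.28^2) = 2.2168672
%GRR = GRR / tol * 100 = 2.2168672 / 50.0 * 100
%GRR = 4.4337

4.4337


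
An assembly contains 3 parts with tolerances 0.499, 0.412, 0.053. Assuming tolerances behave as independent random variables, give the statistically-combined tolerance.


RSS = sqrt(0.499^2 + 0.412^2 + 0.053^2)
= sqrt(0.421554)
= 0.6493

0.6493


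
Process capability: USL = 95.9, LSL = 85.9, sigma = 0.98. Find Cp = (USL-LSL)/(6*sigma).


Cp = (USL - LSL) / (6 * sigma)
= (95.9 - 85.9) / (6 * 0.98)
= 10.0000 / 5.8800
= 1.7007

1.7007


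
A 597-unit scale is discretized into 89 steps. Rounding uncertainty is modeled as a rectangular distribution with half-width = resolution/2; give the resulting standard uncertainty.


resolution = range / divisions
resolution = 597 / 89 = 6.7078652
u_res = resolution / (2*sqrt(3))
u_res = 6.7078652 / 3.4641016
u_res = 1.9364

1.9364


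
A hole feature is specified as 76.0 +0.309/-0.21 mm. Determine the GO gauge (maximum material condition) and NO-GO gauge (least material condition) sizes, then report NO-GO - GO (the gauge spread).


GO = nominal - lower_tol (smallest hole = maximum material condition)
GO = 76.0 - 0.21 = 75.79
NO-GO = nominal + upper_tol (largest hole = least material condition)
NO-GO = 76.0 + 0.309 = 76.309
spread = NO-GO - GO = 76.309 - 75.79 = 0.5190

0.5190


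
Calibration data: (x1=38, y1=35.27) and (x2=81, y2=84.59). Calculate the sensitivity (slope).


slope = (y2 - y1) / (x2 - x1)
= (84.59 - 35.27) / (81 - 38)
= 49.3200 / 43
= 1.1470

1.1470


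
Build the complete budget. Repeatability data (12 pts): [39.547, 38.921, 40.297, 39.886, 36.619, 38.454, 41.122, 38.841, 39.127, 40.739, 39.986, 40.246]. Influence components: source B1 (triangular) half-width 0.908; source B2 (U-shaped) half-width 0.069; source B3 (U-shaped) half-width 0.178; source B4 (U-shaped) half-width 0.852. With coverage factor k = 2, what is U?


mean = (39.547 + 38.921 + 40.297 + 39.886 + 36.619 + 38.454 + 41.122 + 38.841 + 39.127 + 40.739 + 39.986 + 40.246) / 12 = 39.48208333
s = sqrt(sum((x - mean)^2)/(n-1)) = 1.2077103
u_A = s / sqrt(n) = 1.2077103 / sqrt(12) = 0.34863593
u_B1 = 0.908 / sqrt(6) = 0.37068945
u_B2 = 0.069 / sqrt(2) = 0.048790368
u_B3 = 0.178 / sqrt(2) = 0.12586501
u_B4 = 0.852 / sqrt(2) = 0.60245498
uc = sqrt(0.34863593^2 + 0.37068945^2 + 0.048790368^2 + 0.12586501^2 + 0.60245498^2) = 0.80008261
U = k * uc = 2 * 0.80008261
U = 1.6002

1.6002


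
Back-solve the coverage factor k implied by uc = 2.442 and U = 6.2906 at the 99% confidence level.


k = U / uc
k = 6.2906 / 2.442
k = 2.576

2.576


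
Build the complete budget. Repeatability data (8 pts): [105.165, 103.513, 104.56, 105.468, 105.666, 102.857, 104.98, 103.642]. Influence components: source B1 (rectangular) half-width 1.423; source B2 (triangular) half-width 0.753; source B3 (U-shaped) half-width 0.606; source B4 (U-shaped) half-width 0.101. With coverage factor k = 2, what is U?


mean = (105.165 + 103.513 + 104.56 + 105.468 + 105.666 + 102.857 + 104.98 + 103.642) / 8 = 104.481375
s = sqrt(sum((x - mean)^2)/(n-1)) = 1.0267711
u_A = s / sqrt(n) = 1.0267711 / sqrt(8) = 0.3630184
u_B1 = 1.423 / sqrt(3) = 0.82156943
u_B2 = 0.753 / sqrt(6) = 0.30741096
u_B3 = 0.606 / sqrt(2) = 0.42850671
u_B4 = 0.101 / sqrt(2) = 0.071417785
uc = sqrt(0.3630184^2 + 0.82156943^2 + 0.30741096^2 + 0.42850671^2 + 0.071417785^2) = 1.0440204
U = k * uc = 2 * 1.0440204
U = 2.0880

2.0880


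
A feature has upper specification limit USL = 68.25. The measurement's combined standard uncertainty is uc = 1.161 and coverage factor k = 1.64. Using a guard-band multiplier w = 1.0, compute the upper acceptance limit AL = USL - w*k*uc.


U = k * uc = 1.64 * 1.161 = 1.90404
guard band g = w * U = 1.0 * 1.90404 = 1.90404
AL = USL - g = 68.25 - 1.90404
AL = 66.3460

66.3460


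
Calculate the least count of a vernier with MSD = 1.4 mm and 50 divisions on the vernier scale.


LC = MSD / n_div
= 1.4 / 50
= 0.0280

0.0280


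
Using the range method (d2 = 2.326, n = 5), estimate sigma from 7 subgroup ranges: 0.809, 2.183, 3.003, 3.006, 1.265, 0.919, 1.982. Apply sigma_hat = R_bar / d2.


R_bar = (0.809 + 2.183 + 3.003 + 3.006 + 1.265 + 0.919 + 1.982) / 7
R_bar = 13.167 / 7 = 1.881
sigma_hat = R_bar / d2 = 1.881 / 2.326 = 0.8087

0.8087


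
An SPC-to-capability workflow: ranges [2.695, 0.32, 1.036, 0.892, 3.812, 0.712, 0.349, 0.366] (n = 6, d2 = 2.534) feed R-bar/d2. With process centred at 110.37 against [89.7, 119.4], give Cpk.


R_bar = (2.695 + 0.32 + 1.036 + 0.892 + 3.812 + 0.712 + 0.349 + 0.366) / 8 = 1.27275
sigma = R_bar / d2 = 1.27275 / 2.534 = 0.50226914
Cp = (USL - LSL)/(6*sigma) = (119.4 - 89.7)/(6*0.50226914) = 9.8553
Cpu = (119.4 - 110.37)/(3*0.50226914) = 5.9928
Cpl = (110.37 - 89.7)/(3*0.50226914) = 13.7177
Cpk = min(Cpu, Cpl) = 5.9928

5.9928


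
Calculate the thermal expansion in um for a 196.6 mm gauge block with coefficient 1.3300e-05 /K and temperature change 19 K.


dL = L * alpha * dT
= 196.6 * 1.3300e-05 * 19
= 0.0496808 mm
dL_um = 0.0496808 * 1000 = 49.6808 um

49.6808


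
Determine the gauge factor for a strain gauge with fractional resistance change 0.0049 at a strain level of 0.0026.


GF = (dR/R) / epsilon
= 0.0049 / 0.0026
= 1.8846

1.8846


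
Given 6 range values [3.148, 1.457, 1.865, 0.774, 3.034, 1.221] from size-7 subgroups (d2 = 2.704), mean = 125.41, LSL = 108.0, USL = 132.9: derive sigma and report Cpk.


R_bar = (3.148 + 1.457 + 1.865 + 0.774 + 3.034 + 1.221) / 6 = 1.9165
sigma = R_bar / d2 = 1.9165 / 2.704 = 0.70876479
Cp = (USL - LSL)/(6*sigma) = (132.9 - 108.0)/(6*0.70876479) = 5.8553
Cpu = (132.9 - 125.41)/(3*0.70876479) = 3.5226
Cpl = (125.41 - 108.0)/(3*0.70876479) = 8.1880
Cpk = min(Cpu, Cpl) = 3.5226

3.5226


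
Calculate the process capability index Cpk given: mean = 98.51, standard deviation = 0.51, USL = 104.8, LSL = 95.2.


Cpu = (USL - mean) / (3*sigma) = (104.8 - 98.51) / (3*0.51) = 4.1111
Cpl = (mean - LSL) / (3*sigma) = (98.51 - 95.2) / (3*0.51) = 2.1634
Cpk = min(Cpu, Cpl) = 2.1634

2.1634


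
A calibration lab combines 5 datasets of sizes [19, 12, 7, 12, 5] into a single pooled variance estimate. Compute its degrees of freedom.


nu = sum_i (n_i - 1)
nu = ((19 - 1) + (12 - 1) + (7 - 1) + (12 - 1) + (5 - 1))
nu = 18 + 11 + 6 + 11 + 4
nu = 50

50


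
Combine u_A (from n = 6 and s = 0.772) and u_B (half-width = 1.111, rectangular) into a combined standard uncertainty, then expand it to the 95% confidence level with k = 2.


u_A = s / sqrt(n) = 0.772 / sqrt(6) = 0.31516768
u_B = half_width / sqrt(3) = 1.111 / sqrt(3) = 0.64143615
uc = sqrt(u_A^2 + u_B^2) = sqrt(0.31516768^2 + 0.64143615^2) = 0.71468245
U = k * uc = 2 * 0.71468245
U = 1.4294

1.4294


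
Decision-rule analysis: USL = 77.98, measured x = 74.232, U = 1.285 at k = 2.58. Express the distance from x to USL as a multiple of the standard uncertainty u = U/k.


u = U / k = 1.285 / 2.58 = 0.49806202
margin = |USL - x| = |77.98 - 74.232| = 3.748
z = margin / u = 3.748 / 0.49806202
z = 7.5252

7.5252


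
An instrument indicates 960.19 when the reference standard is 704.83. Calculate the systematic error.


Systematic error = measured - true
= 960.19 - 704.83
= 255.3600

255.3600


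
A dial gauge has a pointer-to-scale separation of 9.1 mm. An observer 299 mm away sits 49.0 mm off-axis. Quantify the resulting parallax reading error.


error = h * offset / d
= 9.1 * 49.0 / 299
= 1.4913

1.4913


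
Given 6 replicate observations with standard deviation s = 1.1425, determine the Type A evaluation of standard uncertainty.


u_A = s / sqrt(n)
u_A = 1.1425 / sqrt(6)
u_A = 1.1425 / 2.4494897
u_A = 0.4664

0.4664


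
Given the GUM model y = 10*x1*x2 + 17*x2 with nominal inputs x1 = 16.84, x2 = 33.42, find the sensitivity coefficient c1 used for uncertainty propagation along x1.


y = 10*x1*x2 + 17*x2
dy/dx1 = 10*x2
Evaluate at x2 = 33.42: c1 = 10 * 33.42
c1 = 334.2000

334.2000


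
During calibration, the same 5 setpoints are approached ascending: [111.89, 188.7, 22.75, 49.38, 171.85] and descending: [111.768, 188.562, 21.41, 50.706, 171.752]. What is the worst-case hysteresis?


|111.89 - 111.768| = 0.1220
|188.7 - 188.562| = 0.1380
|22.75 - 21.41| = 1.3400
|49.38 - 50.706| = 1.3260
|171.85 - 171.752| = 0.0980
hysteresis = max(diffs) = 1.3400

1.3400


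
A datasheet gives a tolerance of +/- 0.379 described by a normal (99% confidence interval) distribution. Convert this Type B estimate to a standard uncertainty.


u_B = half_width / 2.576
u_B = 0.379 / 2.576
u_B = 0.1471

0.1471


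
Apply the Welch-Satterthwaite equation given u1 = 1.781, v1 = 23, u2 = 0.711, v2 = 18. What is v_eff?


uc = sqrt(u1^2 + u2^2) = sqrt(1.781^2 + 0.711^2) = 1.9176762
v_eff = uc^4 / (u1^4/v1 + u2^4/v2)
= 1.9176762^4 / (1.781^4/23 + 0.711^4/18)
= 13.523874 / 0.45164672
v_eff = 29.9435

29.9435


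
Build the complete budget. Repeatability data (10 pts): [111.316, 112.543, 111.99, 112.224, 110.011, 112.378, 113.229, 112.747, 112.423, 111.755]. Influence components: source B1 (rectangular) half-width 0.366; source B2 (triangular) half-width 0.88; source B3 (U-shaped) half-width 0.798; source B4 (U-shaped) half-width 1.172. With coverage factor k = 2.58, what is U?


mean = (111.316 + 112.543 + 111.99 + 112.224 + 110.011 + 112.378 + 113.229 + 112.747 + 112.423 + 111.755) / 10 = 112.0616
s = sqrt(sum((x - mean)^2)/(n-1)) = 0.8932739
u_A = s / sqrt(n) = 0.8932739 / sqrt(10) = 0.28247801
u_B1 = 0.366 / sqrt(3) = 0.2113102
u_B2 = 0.88 / sqrt(6) = 0.3592585
u_B3 = 0.798 / sqrt(2) = 0.56427121
u_B4 = 1.172 / sqrt(2) = 0.82872915
uc = sqrt(0.28247801^2 + 0.2113102^2 + 0.3592585^2 + 0.56427121^2 + 0.82872915^2) = 1.1219209
U = k * uc = 2.58 * 1.1219209
U = 2.8946

2.8946


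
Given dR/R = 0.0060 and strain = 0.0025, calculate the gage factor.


GF = (dR/R) / epsilon
= 0.0060 / 0.0025
= 2.4000

2.4000


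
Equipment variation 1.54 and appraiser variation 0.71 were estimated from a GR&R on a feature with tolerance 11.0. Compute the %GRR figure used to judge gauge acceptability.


GRR = sqrt(EV^2 + AV^2) = sqrt(1.54^2 + 0.71^2) = 1.6957889
%GRR = GRR / tol * 100 = 1.6957889 / 11.0 * 100
%GRR = 15.4163

15.4163


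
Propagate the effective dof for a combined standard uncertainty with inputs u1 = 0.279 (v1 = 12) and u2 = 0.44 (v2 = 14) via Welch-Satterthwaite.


uc = sqrt(u1^2 + u2^2) = sqrt(0.279^2 + 0.44^2) = 0.521
v_eff = uc^4 / (u1^4/v1 + u2^4/v2)
= 0.521^4 / (0.279^4/12 + 0.44^4/14)
= 0.073680216 / 0.0031821465
v_eff = 23.1543

23.1543


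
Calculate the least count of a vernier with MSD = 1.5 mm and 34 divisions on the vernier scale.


LC = MSD / n_div
= 1.5 / 34
= 0.0441

0.0441


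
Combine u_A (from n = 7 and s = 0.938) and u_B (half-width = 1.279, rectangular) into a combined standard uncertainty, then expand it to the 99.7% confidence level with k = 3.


u_A = s / sqrt(n) = 0.938 / sqrt(7) = 0.35453068
u_B = half_width / sqrt(3) = 1.279 / sqrt(3) = 0.73843099
uc = sqrt(u_A^2 + u_B^2) = sqrt(0.35453068^2 + 0.73843099^2) = 0.81912901
U = k * uc = 3 * 0.81912901
U = 2.4574

2.4574


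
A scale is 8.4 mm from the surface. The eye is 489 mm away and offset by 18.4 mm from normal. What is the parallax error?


error = h * offset / d
= 8.4 * 18.4 / 489
= 0.3161

0.3161


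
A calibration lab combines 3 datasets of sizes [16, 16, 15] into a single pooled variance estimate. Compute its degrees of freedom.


nu = sum_i (n_i - 1)
nu = ((16 - 1) + (16 - 1) + (15 - 1))
nu = 15 + 15 + 14
nu = 44

44


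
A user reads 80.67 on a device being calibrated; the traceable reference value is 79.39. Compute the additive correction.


Correction = standard - reading
= 79.39 - 80.67
= -1.2800

-1.2800


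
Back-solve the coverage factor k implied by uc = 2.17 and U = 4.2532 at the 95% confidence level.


k = U / uc
k = 4.2532 / 2.17
k = 1.96

1.96


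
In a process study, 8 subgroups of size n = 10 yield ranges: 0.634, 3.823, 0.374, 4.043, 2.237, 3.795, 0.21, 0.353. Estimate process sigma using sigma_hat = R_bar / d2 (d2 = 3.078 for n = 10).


R_bar = (0.634 + 3.823 + 0.374 + 4.043 + 2.237 + 3.795 + 0.21 + 0.353) / 8
R_bar = 15.469 / 8 = 1.933625
sigma_hat = R_bar / d2 = 1.933625 / 3.078 = 0.6282

0.6282


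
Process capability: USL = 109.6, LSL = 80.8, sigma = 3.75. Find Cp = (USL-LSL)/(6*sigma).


Cp = (USL - LSL) / (6 * sigma)
= (109.6 - 80.8) / (6 * 3.75)
= 28.8000 / 22.5000
= 1.2800

1.2800


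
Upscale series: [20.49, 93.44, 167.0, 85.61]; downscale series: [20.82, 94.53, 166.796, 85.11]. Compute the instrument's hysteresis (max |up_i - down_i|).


|20.49 - 20.82| = 0.3300
|93.44 - 94.53| = 1.0900
|167.0 - 166.796| = 0.2040
|85.61 - 85.11| = 0.5000
hysteresis = max(diffs) = 1.0900

1.0900


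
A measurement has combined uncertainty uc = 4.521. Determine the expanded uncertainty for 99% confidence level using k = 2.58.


U = k * uc
U = 2.58 * 4.521
U = 11.6642

11.6642


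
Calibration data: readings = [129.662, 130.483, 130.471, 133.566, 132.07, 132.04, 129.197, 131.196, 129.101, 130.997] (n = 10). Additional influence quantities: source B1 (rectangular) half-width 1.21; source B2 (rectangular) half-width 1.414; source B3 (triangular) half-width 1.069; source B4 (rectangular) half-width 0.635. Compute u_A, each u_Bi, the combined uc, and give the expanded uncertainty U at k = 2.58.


mean = (129.662 + 130.483 + 130.471 + 133.566 + 132.07 + 132.04 + 129.197 + 131.196 + 129.101 + 130.997) / 10 = 130.8783
s = sqrt(sum((x - mean)^2)/(n-1)) = 1.4101046
u_A = s / sqrt(n) = 1.4101046 / sqrt(10) = 0.44591423
u_B1 = 1.21 / sqrt(3) = 0.69859383
u_B2 = 1.414 / sqrt(3) = 0.81637328
u_B3 = 1.069 / sqrt(6) = 0.43641742
u_B4 = 0.635 / sqrt(3) = 0.36661742
uc = sqrt(0.44591423^2 + 0.69859383^2 + 0.81637328^2 + 0.43641742^2 + 0.36661742^2) = 1.2954562
U = k * uc = 2.58 * 1.2954562
U = 3.3423

3.3423


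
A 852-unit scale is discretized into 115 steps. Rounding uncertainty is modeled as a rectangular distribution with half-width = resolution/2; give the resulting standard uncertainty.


resolution = range / divisions
resolution = 852 / 115 = 7.4086957
u_res = resolution / (2*sqrt(3))
u_res = 7.4086957 / 3.4641016
u_res = 2.1387

2.1387


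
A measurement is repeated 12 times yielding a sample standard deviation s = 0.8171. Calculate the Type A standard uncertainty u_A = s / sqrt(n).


u_A = s / sqrt(n)
u_A = 0.8171 / sqrt(12)
u_A = 0.8171 / 3.4641016
u_A = 0.2359

0.2359


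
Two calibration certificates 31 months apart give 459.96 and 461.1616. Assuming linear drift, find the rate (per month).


rate = (v2 - v1) / months
= (461.1616 - 459.96) / 31
= 1.2016 / 31
= 0.0388

0.0388
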